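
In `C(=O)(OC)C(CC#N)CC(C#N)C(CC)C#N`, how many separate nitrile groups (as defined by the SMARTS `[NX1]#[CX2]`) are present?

3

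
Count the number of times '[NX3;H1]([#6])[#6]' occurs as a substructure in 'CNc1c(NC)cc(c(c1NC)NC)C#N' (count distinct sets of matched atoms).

4

[NX3;H1]([#6])[#6] is the SMARTS for a secondary amine: a trivalent nitrogen with one H, bonded to two carbons.
The molecule carries 4 separate instances of an N-methylamino group (-NHCH3) meeting every constraint; each maps to a distinct set of atoms, giving 4 matches.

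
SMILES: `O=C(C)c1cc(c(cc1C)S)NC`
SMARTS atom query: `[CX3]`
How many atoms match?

1

The query [CX3] means: C with X3: aliphatic carbon with exactly 3 total connections.
Check the 13 heavy atoms by environment: 6× c (aromatic, X3) → no; 1× S (X2) → no; 3× C (X4) → no; 1× N (X3) → no; 1× C (X3) → match; 1× O (X1) → no.
That gives 1 matching atom.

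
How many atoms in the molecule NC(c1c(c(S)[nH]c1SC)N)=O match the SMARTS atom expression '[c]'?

The query [c] means: lowercase c matches aromatic carbon only.
Check the 12 heavy atoms by environment: 1× n (aromatic) → no; 4× c (aromatic) → match; 2× N → no; 2× C → no; 1× O → no; 2× S → no.
That gives 4 matching atoms.

4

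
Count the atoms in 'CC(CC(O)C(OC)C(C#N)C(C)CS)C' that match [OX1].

0

Check the 16 heavy atoms by environment: 11× C (X4) → no; 1× S (X2) → no; 2× O (X2) → no; 1× C (X2) → no; 1× N (X1) → no.
No environment satisfies the query, so 0 matching atoms.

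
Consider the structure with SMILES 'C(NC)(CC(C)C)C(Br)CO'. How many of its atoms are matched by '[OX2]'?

1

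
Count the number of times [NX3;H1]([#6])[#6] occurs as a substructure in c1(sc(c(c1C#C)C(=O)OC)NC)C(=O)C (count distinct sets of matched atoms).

1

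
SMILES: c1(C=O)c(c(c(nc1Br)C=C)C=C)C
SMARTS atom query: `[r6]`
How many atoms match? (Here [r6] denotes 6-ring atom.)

6

The query [r6] means: r6 matches atoms in a six-membered ring.
Check the 14 heavy atoms by environment: 1× n (aromatic, in 6-ring) → match; 5× c (aromatic, in 6-ring) → match; 6× C (acyclic) → no; 1× Br (acyclic) → no; 1× O (acyclic) → no.
Summing the matching environments: 1 + 5 = 6 matching atoms.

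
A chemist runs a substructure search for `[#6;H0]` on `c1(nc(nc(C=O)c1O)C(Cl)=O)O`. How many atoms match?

5

The query [#6;H0] means: any carbon with no attached hydrogen.
Check the 13 heavy atoms by environment: 2× n (aromatic, H0) → no; 4× c (aromatic, H0) → match; 1× C (H0) → match; 2× O (H0) → no; 1× Cl (H0) → no; 1× C (H1) → no; 2× O (H1) → no.
Summing the matching environments: 4 + 1 = 5 matching atoms.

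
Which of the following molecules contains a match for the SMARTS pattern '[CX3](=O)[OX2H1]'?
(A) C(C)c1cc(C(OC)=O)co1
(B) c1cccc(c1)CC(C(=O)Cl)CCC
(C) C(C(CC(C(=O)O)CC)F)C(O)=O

[CX3](=O)[OX2H1] describes an sp2 carbon double-bonded to O and single-bonded to an -OH oxygen (a carboxylic acid).
(A) has a methyl-ester group (-C(=O)OCH3) but the singly-bonded O has no H (OX2H0, not OX2H1).
(B) has an acyl chloride (-C(=O)Cl) but the carbonyl is bonded to Cl, not to an -OH oxygen.
(C) contains a carboxylic acid group (-C(=O)OH), which satisfies every atom and bond constraint.
So the answer is (C).

C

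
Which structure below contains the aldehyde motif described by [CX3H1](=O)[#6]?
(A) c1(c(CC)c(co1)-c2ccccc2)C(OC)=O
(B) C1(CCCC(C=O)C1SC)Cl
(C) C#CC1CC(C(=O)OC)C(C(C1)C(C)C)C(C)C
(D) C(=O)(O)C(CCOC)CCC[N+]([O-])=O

B

[CX3H1](=O)[#6] describes an sp2 carbon with one H, double-bonded to O and single-bonded to carbon (an aldehyde).
(A) has a methyl-ester group (-C(=O)OCH3) but the carbonyl carbon has H0, not H1.
(B) contains an aldehyde (-CHO), which satisfies every atom and bond constraint.
(C) has a methyl-ester group (-C(=O)OCH3) but the carbonyl carbon has H0, not H1.
(D) has a carboxylic acid group (-C(=O)OH) but the carbonyl carbon has H0 and is bonded to O, not H1.
So the answer is (B).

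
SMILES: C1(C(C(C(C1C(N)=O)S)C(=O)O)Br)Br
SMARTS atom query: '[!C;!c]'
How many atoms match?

7

The query [!C;!c] means: neither aliphatic nor aromatic carbon — same as [!#6].
Check the 14 heavy atoms by environment: 7× C → no; 2× Br → match; 3× O → match; 1× N → match; 1× S → match.
Summing the matching environments: 2 + 3 + 1 + 1 = 7 matching atoms.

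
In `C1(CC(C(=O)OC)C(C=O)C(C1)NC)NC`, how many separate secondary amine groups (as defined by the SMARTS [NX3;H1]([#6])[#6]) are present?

[NX3;H1]([#6])[#6] is the SMARTS for a secondary amine: a trivalent nitrogen with one H, bonded to two carbons.
The molecule carries 2 separate instances of an N-methylamino group (-NHCH3) meeting every constraint; each maps to a distinct set of atoms, giving 2 matches.

2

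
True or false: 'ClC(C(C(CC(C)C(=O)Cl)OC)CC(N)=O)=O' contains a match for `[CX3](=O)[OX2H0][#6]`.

False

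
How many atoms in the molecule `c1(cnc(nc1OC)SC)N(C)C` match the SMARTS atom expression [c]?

4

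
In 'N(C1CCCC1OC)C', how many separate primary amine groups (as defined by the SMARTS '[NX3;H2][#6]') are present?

[NX3;H2][#6] is the SMARTS for a primary amine: a trivalent nitrogen with two H attached to carbon.
The molecule has an N-methylamino group (-NHCH3), but the nitrogen bears two carbons and only one H (H1), not H2; nothing else fits, so there are 0 matches.

0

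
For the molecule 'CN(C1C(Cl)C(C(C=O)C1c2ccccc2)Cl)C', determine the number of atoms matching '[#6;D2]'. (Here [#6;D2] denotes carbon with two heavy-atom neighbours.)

6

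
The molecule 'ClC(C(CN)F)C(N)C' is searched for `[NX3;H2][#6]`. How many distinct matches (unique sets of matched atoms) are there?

2

[NX3;H2][#6] is the SMARTS for a primary amine: a trivalent nitrogen with two H attached to carbon.
The molecule carries 2 separate instances of a primary amino group (-NH2) meeting every constraint; each maps to a distinct set of atoms, giving 2 matches.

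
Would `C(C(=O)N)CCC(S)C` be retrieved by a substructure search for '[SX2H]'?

Yes

The pattern [SX2H] describes an aliphatic sulfur with two connections, one being H — a thiol.
The molecule carries a thiol (-SH), whose atoms satisfy every constraint of the query, so the pattern matches.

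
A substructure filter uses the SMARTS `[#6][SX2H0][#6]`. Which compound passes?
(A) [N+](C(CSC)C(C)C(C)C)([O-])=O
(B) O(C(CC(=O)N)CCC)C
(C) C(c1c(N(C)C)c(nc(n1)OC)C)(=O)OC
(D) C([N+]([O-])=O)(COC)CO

[#6][SX2H0][#6] describes an aliphatic sulfur bridging two carbons with no H on the sulfur (a thioether).
(A) contains a methylthio ether (-SCH3), which satisfies every atom and bond constraint.
(B) has a methoxy ether (-OCH3) but the bridging atom is O, not S.
(C) has a methoxy ether (-OCH3) but the bridging atom is O, not S.
(D) has a methoxy ether (-OCH3) but the bridging atom is O, not S.
So the answer is (A).

A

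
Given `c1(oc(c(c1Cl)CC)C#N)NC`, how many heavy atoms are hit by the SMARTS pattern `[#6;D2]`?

2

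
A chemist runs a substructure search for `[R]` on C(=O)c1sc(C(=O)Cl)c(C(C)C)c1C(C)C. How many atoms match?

The query [R] means: R matches any atom that is part of a ring.
Check the 16 heavy atoms by environment: 1× s (aromatic, in 5-ring) → match; 4× c (aromatic, in 5-ring) → match; 8× C (acyclic) → no; 2× O (acyclic) → no; 1× Cl (acyclic) → no.
Summing the matching environments: 1 + 4 = 5 matching atoms.

5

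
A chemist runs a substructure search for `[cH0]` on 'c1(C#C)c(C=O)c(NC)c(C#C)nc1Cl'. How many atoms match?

The query [cH0] means: aromatic carbon with no attached hydrogen (substituted or ring-fusion).
Check the 15 heavy atoms by environment: 1× n (aromatic, H0) → no; 5× c (aromatic, H0) → match; 1× N (H1) → no; 1× C (H3) → no; 3× C (H1) → no; 1× O (H0) → no; 2× C (H0) → no; 1× Cl (H0) → no.
That gives 5 matching atoms.

5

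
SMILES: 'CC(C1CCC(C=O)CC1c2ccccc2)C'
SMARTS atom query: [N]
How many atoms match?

The query [N] means: uppercase N matches aliphatic (non-aromatic) nitrogen only.
Check the 17 heavy atoms by environment: 10× C → no; 1× O → no; 6× c (aromatic) → no.
No environment satisfies the query, so 0 matching atoms.

0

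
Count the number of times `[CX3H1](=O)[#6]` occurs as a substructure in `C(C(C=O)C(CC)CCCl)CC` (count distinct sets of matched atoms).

1

[CX3H1](=O)[#6] is the SMARTS for an aldehyde: an sp2 carbon with one H, double-bonded to O and single-bonded to carbon.
Exactly one fragment in the molecule meets all constraints, giving 1 match.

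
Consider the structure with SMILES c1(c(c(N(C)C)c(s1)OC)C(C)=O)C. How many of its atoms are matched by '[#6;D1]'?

5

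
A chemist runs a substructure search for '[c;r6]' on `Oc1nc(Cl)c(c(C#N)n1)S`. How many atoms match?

4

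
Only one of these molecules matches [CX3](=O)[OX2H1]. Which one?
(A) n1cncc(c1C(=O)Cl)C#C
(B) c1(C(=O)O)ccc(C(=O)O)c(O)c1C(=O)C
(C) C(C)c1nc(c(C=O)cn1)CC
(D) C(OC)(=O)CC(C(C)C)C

[CX3](=O)[OX2H1] describes an sp2 carbon double-bonded to O and single-bonded to an -OH oxygen (a carboxylic acid).
(A) has an acyl chloride (-C(=O)Cl) but the carbonyl is bonded to Cl, not to an -OH oxygen.
(B) contains a carboxylic acid group (-C(=O)OH), which satisfies every atom and bond constraint.
(C) has an aldehyde (-CHO) but there is no singly-bonded oxygen on the carbonyl carbon.
(D) has a methyl-ester group (-C(=O)OCH3) but the singly-bonded O has no H (OX2H0, not OX2H1).
So the answer is (B).

B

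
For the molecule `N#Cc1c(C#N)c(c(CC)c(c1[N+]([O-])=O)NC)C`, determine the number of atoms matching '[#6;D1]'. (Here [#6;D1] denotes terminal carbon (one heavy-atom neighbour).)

3

The query [#6;D1] means: carbon bonded to exactly one heavy atom.
Check the 18 heavy atoms by environment: 6× c (aromatic, D3) → no; 1× N (charge +1, D3) → no; 1× O (charge -1, D1) → no; 1× O (D1) → no; 3× C (D2) → no; 2× N (D1) → no; 3× C (D1) → match; 1× N (D2) → no.
That gives 3 matching atoms.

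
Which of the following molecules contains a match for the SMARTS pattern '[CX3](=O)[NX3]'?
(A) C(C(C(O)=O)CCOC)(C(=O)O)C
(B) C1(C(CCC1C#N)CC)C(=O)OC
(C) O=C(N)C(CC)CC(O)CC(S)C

C

[CX3](=O)[NX3] describes a carbonyl carbon bonded to a trivalent nitrogen (an amide).
(A) has a carboxylic acid group (-C(=O)OH) but the carbonyl is bonded to O, not to an NX3 nitrogen.
(B) has a nitrile (-C#N) but the nitrile N is NX1 (triple-bonded), not NX3.
(C) contains a primary amide (-C(=O)NH2), which satisfies every atom and bond constraint.
So the answer is (C).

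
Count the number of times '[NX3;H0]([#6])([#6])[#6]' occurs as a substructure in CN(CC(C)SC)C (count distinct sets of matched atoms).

[NX3;H0]([#6])([#6])[#6] is the SMARTS for a tertiary amine: a trivalent nitrogen with no H, bonded to three carbons.
Exactly one fragment in the molecule meets all constraints, giving 1 match.

1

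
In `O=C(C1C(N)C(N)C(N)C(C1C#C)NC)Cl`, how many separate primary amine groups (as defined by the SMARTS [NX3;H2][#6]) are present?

[NX3;H2][#6] is the SMARTS for a primary amine: a trivalent nitrogen with two H attached to carbon.
The molecule carries 3 separate instances of a primary amino group (-NH2) meeting every constraint; each maps to a distinct set of atoms, giving 3 matches.

3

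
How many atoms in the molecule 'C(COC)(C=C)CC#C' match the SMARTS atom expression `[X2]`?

3

The query [X2] means: any atom with exactly two total connections (bonds + H).
Check the 9 heavy atoms by environment: 4× C (X4) → no; 2× C (X2) → match; 2× C (X3) → no; 1× O (X2) → match.
Summing the matching environments: 2 + 1 = 3 matching atoms.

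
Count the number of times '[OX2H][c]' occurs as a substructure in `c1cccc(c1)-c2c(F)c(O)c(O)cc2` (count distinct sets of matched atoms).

2

[OX2H][c] is the SMARTS for a phenol: a hydroxyl oxygen attached to an aromatic carbon.
The molecule carries 2 separate instances of a hydroxyl group (-OH) meeting every constraint; each maps to a distinct set of atoms, giving 2 matches.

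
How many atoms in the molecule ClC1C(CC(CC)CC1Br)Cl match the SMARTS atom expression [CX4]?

8

The query [CX4] means: C with X4: aliphatic carbon with exactly 4 total connections (bonds + H).
Check the 11 heavy atoms by environment: 8× C (X4) → match; 1× Br (X1) → no; 2× Cl (X1) → no.
That gives 8 matching atoms.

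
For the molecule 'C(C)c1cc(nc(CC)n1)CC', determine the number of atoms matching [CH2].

3

The query [CH2] means: aliphatic carbon with exactly two hydrogens.
Check the 12 heavy atoms by environment: 2× n (aromatic, H0) → no; 3× c (aromatic, H0) → no; 1× c (aromatic, H1) → no; 3× C (H2) → match; 3× C (H3) → no.
That gives 3 matching atoms.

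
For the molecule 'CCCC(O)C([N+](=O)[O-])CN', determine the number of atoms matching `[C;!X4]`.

The query [C;!X4] means: aliphatic carbon that does not have four total connections.
Check the 11 heavy atoms by environment: 6× C (X4) → no; 1× N (charge +1, X3) → no; 1× O (charge -1, X1) → no; 1× O (X1) → no; 1× O (X2) → no; 1× N (X3) → no.
No environment satisfies the query, so 0 matching atoms.

0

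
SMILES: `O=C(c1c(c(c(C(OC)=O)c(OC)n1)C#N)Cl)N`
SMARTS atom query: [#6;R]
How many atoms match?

5

The query [#6;R] means: carbon that is part of a ring.
Check the 18 heavy atoms by environment: 1× n (aromatic, in 6-ring) → no; 5× c (aromatic, in 6-ring) → match; 5× C (acyclic) → no; 4× O (acyclic) → no; 1× Cl (acyclic) → no; 2× N (acyclic) → no.
That gives 5 matching atoms.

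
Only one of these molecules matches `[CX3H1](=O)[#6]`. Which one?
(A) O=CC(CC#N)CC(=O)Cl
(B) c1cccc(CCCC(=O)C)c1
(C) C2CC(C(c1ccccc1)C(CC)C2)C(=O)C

A

[CX3H1](=O)[#6] describes an sp2 carbon with one H, double-bonded to O and single-bonded to carbon (an aldehyde).
(A) contains an aldehyde (-CHO), which satisfies every atom and bond constraint.
(B) has an acetyl/ketone group (-C(=O)CH3) but the carbonyl carbon has H0 (two carbon neighbours), not H1.
(C) has an acetyl/ketone group (-C(=O)CH3) but the carbonyl carbon has H0 (two carbon neighbours), not H1.
So the answer is (A).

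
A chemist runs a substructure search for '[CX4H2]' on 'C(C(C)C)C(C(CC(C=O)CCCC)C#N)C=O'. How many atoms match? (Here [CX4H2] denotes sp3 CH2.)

5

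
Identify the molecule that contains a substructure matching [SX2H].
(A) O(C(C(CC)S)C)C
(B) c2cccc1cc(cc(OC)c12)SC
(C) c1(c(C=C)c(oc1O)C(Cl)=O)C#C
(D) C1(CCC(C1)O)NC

A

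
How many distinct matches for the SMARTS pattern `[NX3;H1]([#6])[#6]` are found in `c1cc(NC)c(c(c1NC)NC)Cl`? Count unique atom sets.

3

[NX3;H1]([#6])[#6] is the SMARTS for a secondary amine: a trivalent nitrogen with one H, bonded to two carbons.
The molecule carries 3 separate instances of an N-methylamino group (-NHCH3) meeting every constraint; each maps to a distinct set of atoms, giving 3 matches.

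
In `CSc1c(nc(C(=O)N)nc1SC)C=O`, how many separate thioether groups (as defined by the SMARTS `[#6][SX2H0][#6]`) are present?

[#6][SX2H0][#6] is the SMARTS for a thioether: an aliphatic sulfur bridging two carbons with no H on the sulfur.
The molecule carries 2 separate instances of a methylthio ether (-SCH3) meeting every constraint; each maps to a distinct set of atoms, giving 2 matches.

2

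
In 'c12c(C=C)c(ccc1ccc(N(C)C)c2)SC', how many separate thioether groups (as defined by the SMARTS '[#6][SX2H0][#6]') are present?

1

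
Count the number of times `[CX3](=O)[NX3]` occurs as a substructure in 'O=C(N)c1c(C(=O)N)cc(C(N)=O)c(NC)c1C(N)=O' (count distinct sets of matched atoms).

4

[CX3](=O)[NX3] is the SMARTS for an amide: a carbonyl carbon bonded to a trivalent nitrogen.
The molecule carries 4 separate instances of a primary amide (-C(=O)NH2) meeting every constraint; each maps to a distinct set of atoms, giving 4 matches.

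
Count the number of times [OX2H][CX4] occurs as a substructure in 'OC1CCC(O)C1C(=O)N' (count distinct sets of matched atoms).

2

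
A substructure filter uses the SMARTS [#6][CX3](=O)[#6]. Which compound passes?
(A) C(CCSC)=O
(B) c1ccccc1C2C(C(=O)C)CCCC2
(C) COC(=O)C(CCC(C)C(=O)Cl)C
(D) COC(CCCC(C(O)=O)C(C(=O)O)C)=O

[#6][CX3](=O)[#6] describes a carbonyl carbon (no H) flanked by two carbons (a ketone).
(A) has an aldehyde (-CHO) but the carbonyl carbon has H1, so it is not flanked by two carbons.
(B) contains an acetyl/ketone group (-C(=O)CH3), which satisfies every atom and bond constraint.
(C) has a methyl-ester group (-C(=O)OCH3) but one neighbour of the carbonyl carbon is O, not C.
(D) has a methyl-ester group (-C(=O)OCH3) but one neighbour of the carbonyl carbon is O, not C.
So the answer is (B).

B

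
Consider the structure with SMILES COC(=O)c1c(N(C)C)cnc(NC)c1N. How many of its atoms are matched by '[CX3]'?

1

Check the 16 heavy atoms by environment: 1× n (aromatic, X2) → no; 5× c (aromatic, X3) → no; 3× N (X3) → no; 4× C (X4) → no; 1× C (X3) → match; 1× O (X1) → no; 1× O (X2) → no.
That gives 1 matching atom.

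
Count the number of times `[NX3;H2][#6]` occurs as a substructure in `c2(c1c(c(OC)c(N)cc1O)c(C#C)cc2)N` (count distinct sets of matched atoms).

2

[NX3;H2][#6] is the SMARTS for a primary amine: a trivalent nitrogen with two H attached to carbon.
The molecule carries 2 separate instances of a primary amino group (-NH2) meeting every constraint; each maps to a distinct set of atoms, giving 2 matches.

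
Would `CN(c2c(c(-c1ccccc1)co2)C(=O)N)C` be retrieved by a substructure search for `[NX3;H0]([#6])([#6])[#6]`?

Yes

The pattern [NX3;H0]([#6])([#6])[#6] describes a trivalent nitrogen with no H, bonded to three carbons — a tertiary amine.
The molecule carries a dimethylamino group (-N(CH3)2), whose atoms satisfy every constraint of the query, so the pattern matches.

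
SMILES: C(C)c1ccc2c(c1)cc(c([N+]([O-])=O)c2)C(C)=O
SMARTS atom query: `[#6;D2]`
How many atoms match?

6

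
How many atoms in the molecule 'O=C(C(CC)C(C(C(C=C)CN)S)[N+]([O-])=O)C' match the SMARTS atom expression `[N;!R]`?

2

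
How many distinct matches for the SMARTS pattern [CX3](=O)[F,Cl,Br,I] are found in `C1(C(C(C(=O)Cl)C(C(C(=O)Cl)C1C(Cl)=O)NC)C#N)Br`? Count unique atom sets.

[CX3](=O)[F,Cl,Br,I] is the SMARTS for an acyl halide: a carbonyl carbon bonded to a halogen.
The molecule carries 3 separate instances of an acyl chloride (-C(=O)Cl) meeting every constraint; each maps to a distinct set of atoms, giving 3 matches.

3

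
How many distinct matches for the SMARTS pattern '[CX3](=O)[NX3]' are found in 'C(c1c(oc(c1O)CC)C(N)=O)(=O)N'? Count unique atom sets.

2

[CX3](=O)[NX3] is the SMARTS for an amide: a carbonyl carbon bonded to a trivalent nitrogen.
The molecule carries 2 separate instances of a primary amide (-C(=O)NH2) meeting every constraint; each maps to a distinct set of atoms, giving 2 matches.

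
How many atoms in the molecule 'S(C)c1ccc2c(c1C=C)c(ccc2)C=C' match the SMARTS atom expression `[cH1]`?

Check the 16 heavy atoms by environment: 5× c (aromatic, H0) → no; 5× c (aromatic, H1) → match; 2× C (H1) → no; 2× C (H2) → no; 1× S (H0) → no; 1× C (H3) → no.
That gives 5 matching atoms.

5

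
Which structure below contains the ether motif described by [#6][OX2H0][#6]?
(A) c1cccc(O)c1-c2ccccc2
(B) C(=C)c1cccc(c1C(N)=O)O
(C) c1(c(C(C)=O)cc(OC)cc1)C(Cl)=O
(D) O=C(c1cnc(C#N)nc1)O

[#6][OX2H0][#6] describes an aliphatic oxygen bridging two carbons with no H on the oxygen (an ether).
(A) has a hydroxyl group (-OH) but the oxygen has H1, not H0 bridging two carbons.
(B) has a hydroxyl group (-OH) but the oxygen has H1, not H0 bridging two carbons.
(C) contains a methoxy ether (-OCH3), which satisfies every atom and bond constraint.
(D) has a carboxylic acid group (-C(=O)OH) but the -OH oxygen has H1; the =O is OX1, not OX2.
So the answer is (C).

C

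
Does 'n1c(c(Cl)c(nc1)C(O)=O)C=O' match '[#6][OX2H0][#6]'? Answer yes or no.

No

The pattern [#6][OX2H0][#6] describes an aliphatic oxygen bridging two carbons with no H on the oxygen — an ether.
The closest candidate here is a carboxylic acid group (-C(=O)OH), but the -OH oxygen has H1; the =O is OX1, not OX2. No other fragment satisfies the full query, so there is no match.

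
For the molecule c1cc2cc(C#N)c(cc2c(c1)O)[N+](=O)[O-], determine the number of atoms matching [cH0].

Check the 16 heavy atoms by environment: 5× c (aromatic, H0) → match; 5× c (aromatic, H1) → no; 1× N (charge +1, H0) → no; 1× O (charge -1, H0) → no; 1× O (H0) → no; 1× C (H0) → no; 1× N (H0) → no; 1× O (H1) → no.
That gives 5 matching atoms.

5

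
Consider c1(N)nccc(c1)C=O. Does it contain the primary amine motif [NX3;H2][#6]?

Yes

The pattern [NX3;H2][#6] describes a trivalent nitrogen with two H attached to carbon — a primary amine.
The molecule carries a primary amino group (-NH2), whose atoms satisfy every constraint of the query, so the pattern matches.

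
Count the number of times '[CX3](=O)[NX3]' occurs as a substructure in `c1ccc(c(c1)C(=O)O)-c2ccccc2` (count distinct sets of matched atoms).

[CX3](=O)[NX3] is the SMARTS for an amide: a carbonyl carbon bonded to a trivalent nitrogen.
The molecule has a carboxylic acid group (-C(=O)OH), but the carbonyl is bonded to O, not to an NX3 nitrogen; nothing else fits, so there are 0 matches.

0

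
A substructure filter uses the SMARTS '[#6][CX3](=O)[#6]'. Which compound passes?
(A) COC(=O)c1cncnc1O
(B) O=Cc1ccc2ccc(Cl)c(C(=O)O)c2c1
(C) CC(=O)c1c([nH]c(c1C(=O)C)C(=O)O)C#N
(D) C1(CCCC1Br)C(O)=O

C

[#6][CX3](=O)[#6] describes a carbonyl carbon (no H) flanked by two carbons (a ketone).
(A) has a methyl-ester group (-C(=O)OCH3) but one neighbour of the carbonyl carbon is O, not C.
(B) has an aldehyde (-CHO) but the carbonyl carbon has H1, so it is not flanked by two carbons.
(C) contains an acetyl/ketone group (-C(=O)CH3), which satisfies every atom and bond constraint.
(D) has a carboxylic acid group (-C(=O)OH) but one neighbour of the carbonyl carbon is O, not C.
So the answer is (C).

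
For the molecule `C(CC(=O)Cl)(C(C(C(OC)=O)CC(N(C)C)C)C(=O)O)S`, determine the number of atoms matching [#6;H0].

Check the 21 heavy atoms by environment: 2× C (H2) → no; 4× C (H1) → no; 4× C (H3) → no; 1× S (H1) → no; 3× C (H0) → match; 4× O (H0) → no; 1× Cl (H0) → no; 1× N (H0) → no; 1× O (H1) → no.
That gives 3 matching atoms.

3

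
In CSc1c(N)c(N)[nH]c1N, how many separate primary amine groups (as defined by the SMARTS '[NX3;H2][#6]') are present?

[NX3;H2][#6] is the SMARTS for a primary amine: a trivalent nitrogen with two H attached to carbon.
The molecule carries 3 separate instances of a primary amino group (-NH2) meeting every constraint; each maps to a distinct set of atoms, giving 3 matches.

3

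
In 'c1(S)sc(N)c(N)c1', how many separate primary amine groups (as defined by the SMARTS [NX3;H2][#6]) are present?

2

[NX3;H2][#6] is the SMARTS for a primary amine: a trivalent nitrogen with two H attached to carbon.
The molecule carries 2 separate instances of a primary amino group (-NH2) meeting every constraint; each maps to a distinct set of atoms, giving 2 matches.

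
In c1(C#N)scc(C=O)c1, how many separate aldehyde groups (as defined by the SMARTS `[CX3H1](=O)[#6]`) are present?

[CX3H1](=O)[#6] is the SMARTS for an aldehyde: an sp2 carbon with one H, double-bonded to O and single-bonded to carbon.
Exactly one fragment in the molecule meets all constraints, giving 1 match.

1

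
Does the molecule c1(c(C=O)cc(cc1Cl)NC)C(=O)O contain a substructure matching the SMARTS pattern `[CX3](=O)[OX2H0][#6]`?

No

The pattern [CX3](=O)[OX2H0][#6] describes a carbonyl carbon bonded to an oxygen that is itself bonded to carbon (no H on that O) — an ester.
The closest candidate here is a carboxylic acid group (-C(=O)OH), but the singly-bonded O carries H (OX2H1, not H0). No other fragment satisfies the full query, so there is no match.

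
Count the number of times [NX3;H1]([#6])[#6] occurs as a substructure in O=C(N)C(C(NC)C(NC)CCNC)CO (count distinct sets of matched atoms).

[NX3;H1]([#6])[#6] is the SMARTS for a secondary amine: a trivalent nitrogen with one H, bonded to two carbons.
The molecule carries 3 separate instances of an N-methylamino group (-NHCH3) meeting every constraint; each maps to a distinct set of atoms, giving 3 matches.

3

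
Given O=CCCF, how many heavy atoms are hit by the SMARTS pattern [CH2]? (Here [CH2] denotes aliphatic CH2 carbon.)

The query [CH2] means: aliphatic carbon with exactly two hydrogens.
Check the 5 heavy atoms by environment: 2× C (H2) → match; 1× C (H1) → no; 1× O (H0) → no; 1× F (H0) → no.
That gives 2 matching atoms.

2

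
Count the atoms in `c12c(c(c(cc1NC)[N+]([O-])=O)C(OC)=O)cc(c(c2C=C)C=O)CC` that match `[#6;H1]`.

4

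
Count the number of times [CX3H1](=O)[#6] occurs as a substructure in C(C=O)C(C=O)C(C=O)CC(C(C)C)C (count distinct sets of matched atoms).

[CX3H1](=O)[#6] is the SMARTS for an aldehyde: an sp2 carbon with one H, double-bonded to O and single-bonded to carbon.
The molecule carries 3 separate instances of an aldehyde (-CHO) meeting every constraint; each maps to a distinct set of atoms, giving 3 matches.

3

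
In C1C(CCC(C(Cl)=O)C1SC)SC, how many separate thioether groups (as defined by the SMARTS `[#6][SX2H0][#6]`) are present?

2

[#6][SX2H0][#6] is the SMARTS for a thioether: an aliphatic sulfur bridging two carbons with no H on the sulfur.
The molecule carries 2 separate instances of a methylthio ether (-SCH3) meeting every constraint; each maps to a distinct set of atoms, giving 2 matches.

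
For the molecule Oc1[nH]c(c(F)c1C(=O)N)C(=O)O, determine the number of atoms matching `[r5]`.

5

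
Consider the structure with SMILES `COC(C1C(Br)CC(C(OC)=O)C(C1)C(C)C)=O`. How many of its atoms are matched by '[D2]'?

4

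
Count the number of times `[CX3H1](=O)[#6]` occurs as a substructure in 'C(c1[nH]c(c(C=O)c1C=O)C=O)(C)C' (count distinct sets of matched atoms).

3

[CX3H1](=O)[#6] is the SMARTS for an aldehyde: an sp2 carbon with one H, double-bonded to O and single-bonded to carbon.
The molecule carries 3 separate instances of an aldehyde (-CHO) meeting every constraint; each maps to a distinct set of atoms, giving 3 matches.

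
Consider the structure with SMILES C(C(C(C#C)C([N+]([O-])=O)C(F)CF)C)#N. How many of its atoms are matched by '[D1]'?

7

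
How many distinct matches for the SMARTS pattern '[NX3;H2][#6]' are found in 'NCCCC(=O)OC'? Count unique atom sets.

1

[NX3;H2][#6] is the SMARTS for a primary amine: a trivalent nitrogen with two H attached to carbon.
Exactly one fragment in the molecule meets all constraints, giving 1 match.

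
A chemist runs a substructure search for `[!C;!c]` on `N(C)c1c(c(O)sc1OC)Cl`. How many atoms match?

5

Check the 11 heavy atoms by environment: 1× s (aromatic) → match; 4× c (aromatic) → no; 1× Cl → match; 2× O → match; 2× C → no; 1× N → match.
Summing the matching environments: 1 + 1 + 2 + 1 = 5 matching atoms.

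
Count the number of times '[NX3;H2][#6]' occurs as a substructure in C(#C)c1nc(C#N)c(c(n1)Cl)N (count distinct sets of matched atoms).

[NX3;H2][#6] is the SMARTS for a primary amine: a trivalent nitrogen with two H attached to carbon.
Exactly one fragment in the molecule meets all constraints, giving 1 match.

1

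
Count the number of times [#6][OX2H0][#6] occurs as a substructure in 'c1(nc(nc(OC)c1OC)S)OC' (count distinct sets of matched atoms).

3

[#6][OX2H0][#6] is the SMARTS for an ether: an aliphatic oxygen bridging two carbons with no H on the oxygen.
The molecule carries 3 separate instances of a methoxy ether (-OCH3) meeting every constraint; each maps to a distinct set of atoms, giving 3 matches.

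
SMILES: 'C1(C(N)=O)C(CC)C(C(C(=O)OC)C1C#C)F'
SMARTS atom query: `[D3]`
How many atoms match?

Check the 17 heavy atoms by environment: 7× C (D3) → match; 1× F (D1) → no; 2× C (D2) → no; 3× C (D1) → no; 2× O (D1) → no; 1× N (D1) → no; 1× O (D2) → no.
That gives 7 matching atoms.

7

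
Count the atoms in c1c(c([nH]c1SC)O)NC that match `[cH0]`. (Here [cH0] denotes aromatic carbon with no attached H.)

3

The query [cH0] means: aromatic carbon with no attached hydrogen (substituted or ring-fusion).
Check the 10 heavy atoms by environment: 1× n (aromatic, H1) → no; 3× c (aromatic, H0) → match; 1× c (aromatic, H1) → no; 1× O (H1) → no; 1× S (H0) → no; 2× C (H3) → no; 1× N (H1) → no.
That gives 3 matching atoms.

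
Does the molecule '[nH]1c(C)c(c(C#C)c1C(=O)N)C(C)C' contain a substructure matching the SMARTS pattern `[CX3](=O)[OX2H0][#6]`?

No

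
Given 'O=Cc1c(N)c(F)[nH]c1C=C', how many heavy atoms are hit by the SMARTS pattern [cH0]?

The query [cH0] means: aromatic carbon with no attached hydrogen (substituted or ring-fusion).
Check the 11 heavy atoms by environment: 1× n (aromatic, H1) → no; 4× c (aromatic, H0) → match; 1× N (H2) → no; 2× C (H1) → no; 1× C (H2) → no; 1× O (H0) → no; 1× F (H0) → no.
That gives 4 matching atoms.

4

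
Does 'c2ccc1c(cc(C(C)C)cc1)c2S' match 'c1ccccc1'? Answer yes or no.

Yes

The pattern c1ccccc1 describes six aromatic carbons in a ring — a benzene ring.
The required atom environment is present in the molecule, so the pattern matches.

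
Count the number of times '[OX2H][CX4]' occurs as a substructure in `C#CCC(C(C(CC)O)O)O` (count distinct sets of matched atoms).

3

[OX2H][CX4] is the SMARTS for an aliphatic alcohol: a hydroxyl oxygen bound to an sp3 (X4) carbon.
The molecule carries 3 separate instances of a hydroxyl group (-OH) meeting every constraint; each maps to a distinct set of atoms, giving 3 matches.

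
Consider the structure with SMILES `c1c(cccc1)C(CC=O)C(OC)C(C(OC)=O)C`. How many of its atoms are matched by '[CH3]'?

3

The query [CH3] means: aliphatic carbon with exactly three hydrogens.
Check the 19 heavy atoms by environment: 3× C (H3) → match; 4× C (H1) → no; 1× C (H2) → no; 4× O (H0) → no; 1× C (H0) → no; 1× c (aromatic, H0) → no; 5× c (aromatic, H1) → no.
That gives 3 matching atoms.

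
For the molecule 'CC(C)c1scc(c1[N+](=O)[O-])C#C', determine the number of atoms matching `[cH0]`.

The query [cH0] means: aromatic carbon with no attached hydrogen (substituted or ring-fusion).
Check the 13 heavy atoms by environment: 1× s (aromatic, H0) → no; 3× c (aromatic, H0) → match; 1× c (aromatic, H1) → no; 1× C (H0) → no; 2× C (H1) → no; 1× N (charge +1, H0) → no; 1× O (charge -1, H0) → no; 1× O (H0) → no; 2× C (H3) → no.
That gives 3 matching atoms.

3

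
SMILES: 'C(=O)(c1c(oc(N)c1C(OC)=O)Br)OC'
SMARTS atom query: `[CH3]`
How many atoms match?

2

Check the 15 heavy atoms by environment: 1× o (aromatic, H0) → no; 4× c (aromatic, H0) → no; 2× C (H0) → no; 4× O (H0) → no; 2× C (H3) → match; 1× Br (H0) → no; 1× N (H2) → no.
That gives 2 matching atoms.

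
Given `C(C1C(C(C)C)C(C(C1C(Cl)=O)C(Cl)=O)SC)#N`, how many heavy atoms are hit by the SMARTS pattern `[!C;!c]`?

The query [!C;!c] means: neither aliphatic nor aromatic carbon — same as [!#6].
Check the 18 heavy atoms by environment: 12× C → no; 2× O → match; 2× Cl → match; 1× N → match; 1× S → match.
Summing the matching environments: 2 + 2 + 1 + 1 = 6 matching atoms.

6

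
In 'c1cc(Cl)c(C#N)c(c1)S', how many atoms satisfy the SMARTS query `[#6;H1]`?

Check the 10 heavy atoms by environment: 3× c (aromatic, H0) → no; 3× c (aromatic, H1) → match; 1× Cl (H0) → no; 1× C (H0) → no; 1× N (H0) → no; 1× S (H1) → no.
That gives 3 matching atoms.

3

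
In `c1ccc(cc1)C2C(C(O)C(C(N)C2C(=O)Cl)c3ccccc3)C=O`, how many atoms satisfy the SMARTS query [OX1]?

2

Check the 25 heavy atoms by environment: 6× C (X4) → no; 12× c (aromatic, X3) → no; 1× N (X3) → no; 2× C (X3) → no; 2× O (X1) → match; 1× Cl (X1) → no; 1× O (X2) → no.
That gives 2 matching atoms.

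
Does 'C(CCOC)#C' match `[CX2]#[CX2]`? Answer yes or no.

Yes

The pattern [CX2]#[CX2] describes a carbon-carbon triple bond — an alkyne.
The molecule carries an ethynyl group (-C#CH), whose atoms satisfy every constraint of the query, so the pattern matches.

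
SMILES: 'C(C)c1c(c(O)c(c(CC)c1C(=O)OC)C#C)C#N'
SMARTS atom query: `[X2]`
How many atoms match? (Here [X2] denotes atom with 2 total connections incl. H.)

5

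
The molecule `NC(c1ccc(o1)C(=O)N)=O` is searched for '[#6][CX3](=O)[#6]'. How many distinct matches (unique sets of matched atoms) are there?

[#6][CX3](=O)[#6] is the SMARTS for a ketone: a carbonyl carbon (no H) flanked by two carbons.
The molecule has a primary amide (-C(=O)NH2), but one neighbour of the carbonyl carbon is N, not C; nothing else fits, so there are 0 matches.

0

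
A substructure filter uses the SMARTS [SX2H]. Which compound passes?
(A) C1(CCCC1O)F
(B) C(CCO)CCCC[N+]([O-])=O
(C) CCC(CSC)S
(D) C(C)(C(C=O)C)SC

[SX2H] describes an aliphatic sulfur with two connections, one being H (a thiol).
(A) has a hydroxyl group (-OH) but it is an -OH, not an -SH.
(B) has a hydroxyl group (-OH) but it is an -OH, not an -SH.
(C) contains a thiol (-SH), which satisfies every atom and bond constraint.
(D) has a methylthio ether (-SCH3) but the sulfur has H0 (bonded to two carbons), not H1.
So the answer is (C).

C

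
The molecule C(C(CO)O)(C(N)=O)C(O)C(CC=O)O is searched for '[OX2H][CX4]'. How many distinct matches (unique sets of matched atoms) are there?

4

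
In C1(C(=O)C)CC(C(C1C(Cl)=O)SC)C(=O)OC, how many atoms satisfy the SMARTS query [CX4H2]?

1

The query [CX4H2] means: sp3 carbon (X4) with exactly two hydrogens.
Check the 17 heavy atoms by environment: 4× C (H1, X4) → no; 1× C (H2, X4) → match; 3× C (H0, X3) → no; 3× O (H0, X1) → no; 3× C (H3, X4) → no; 1× O (H0, X2) → no; 1× S (H0, X2) → no; 1× Cl (H0, X1) → no.
That gives 1 matching atom.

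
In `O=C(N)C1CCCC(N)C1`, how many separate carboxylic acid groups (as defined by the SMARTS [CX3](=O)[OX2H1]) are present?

0

[CX3](=O)[OX2H1] is the SMARTS for a carboxylic acid: an sp2 carbon double-bonded to O and single-bonded to an -OH oxygen.
The molecule has a primary amide (-C(=O)NH2), but the carbonyl is bonded to N, not to an -OH oxygen; nothing else fits, so there are 0 matches.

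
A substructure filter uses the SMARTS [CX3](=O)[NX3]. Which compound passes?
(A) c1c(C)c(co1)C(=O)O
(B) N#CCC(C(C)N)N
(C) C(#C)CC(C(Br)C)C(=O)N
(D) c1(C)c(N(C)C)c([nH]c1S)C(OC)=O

C

[CX3](=O)[NX3] describes a carbonyl carbon bonded to a trivalent nitrogen (an amide).
(A) has a carboxylic acid group (-C(=O)OH) but the carbonyl is bonded to O, not to an NX3 nitrogen.
(B) has a primary amino group (-NH2) but the -NH2 is not attached to a carbonyl carbon.
(C) contains a primary amide (-C(=O)NH2), which satisfies every atom and bond constraint.
(D) has a methyl-ester group (-C(=O)OCH3) but the carbonyl is bonded to O, not to an NX3 nitrogen.
So the answer is (C).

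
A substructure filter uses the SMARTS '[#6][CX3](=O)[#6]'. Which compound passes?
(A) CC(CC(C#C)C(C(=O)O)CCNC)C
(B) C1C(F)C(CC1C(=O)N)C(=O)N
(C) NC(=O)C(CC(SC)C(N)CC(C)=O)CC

[#6][CX3](=O)[#6] describes a carbonyl carbon (no H) flanked by two carbons (a ketone).
(A) has a carboxylic acid group (-C(=O)OH) but one neighbour of the carbonyl carbon is O, not C.
(B) has a primary amide (-C(=O)NH2) but one neighbour of the carbonyl carbon is N, not C.
(C) contains an acetyl/ketone group (-C(=O)CH3), which satisfies every atom and bond constraint.
So the answer is (C).

C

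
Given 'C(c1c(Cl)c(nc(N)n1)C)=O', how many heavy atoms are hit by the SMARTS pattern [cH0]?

The query [cH0] means: aromatic carbon with no attached hydrogen (substituted or ring-fusion).
Check the 11 heavy atoms by environment: 2× n (aromatic, H0) → no; 4× c (aromatic, H0) → match; 1× N (H2) → no; 1× C (H1) → no; 1× O (H0) → no; 1× C (H3) → no; 1× Cl (H0) → no.
That gives 4 matching atoms.

4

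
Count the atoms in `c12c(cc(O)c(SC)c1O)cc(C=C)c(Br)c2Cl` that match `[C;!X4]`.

The query [C;!X4] means: aliphatic carbon that does not have four total connections.
Check the 18 heavy atoms by environment: 10× c (aromatic, X3) → no; 1× Cl (X1) → no; 2× O (X2) → no; 1× Br (X1) → no; 2× C (X3) → match; 1× S (X2) → no; 1× C (X4) → no.
That gives 2 matching atoms.

2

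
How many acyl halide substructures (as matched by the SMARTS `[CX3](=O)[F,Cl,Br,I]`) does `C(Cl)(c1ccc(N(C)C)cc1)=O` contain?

1

[CX3](=O)[F,Cl,Br,I] is the SMARTS for an acyl halide: a carbonyl carbon bonded to a halogen.
Exactly one fragment in the molecule meets all constraints, giving 1 match.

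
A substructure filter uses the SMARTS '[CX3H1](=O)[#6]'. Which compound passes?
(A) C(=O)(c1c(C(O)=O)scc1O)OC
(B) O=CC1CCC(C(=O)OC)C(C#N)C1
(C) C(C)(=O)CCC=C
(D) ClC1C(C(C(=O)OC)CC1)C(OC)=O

[CX3H1](=O)[#6] describes an sp2 carbon with one H, double-bonded to O and single-bonded to carbon (an aldehyde).
(A) has a carboxylic acid group (-C(=O)OH) but the carbonyl carbon has H0 and is bonded to O, not H1.
(B) contains an aldehyde (-CHO), which satisfies every atom and bond constraint.
(C) has an acetyl/ketone group (-C(=O)CH3) but the carbonyl carbon has H0 (two carbon neighbours), not H1.
(D) has a methyl-ester group (-C(=O)OCH3) but the carbonyl carbon has H0, not H1.
So the answer is (B).

B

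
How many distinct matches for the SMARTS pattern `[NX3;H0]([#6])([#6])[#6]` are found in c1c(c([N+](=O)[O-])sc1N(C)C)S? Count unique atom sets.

1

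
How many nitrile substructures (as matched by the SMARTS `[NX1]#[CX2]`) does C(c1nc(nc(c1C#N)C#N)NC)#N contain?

3

[NX1]#[CX2] is the SMARTS for a nitrile: a nitrogen triple-bonded to a two-connected carbon.
The molecule carries 3 separate instances of a nitrile (-C#N) meeting every constraint; each maps to a distinct set of atoms, giving 3 matches.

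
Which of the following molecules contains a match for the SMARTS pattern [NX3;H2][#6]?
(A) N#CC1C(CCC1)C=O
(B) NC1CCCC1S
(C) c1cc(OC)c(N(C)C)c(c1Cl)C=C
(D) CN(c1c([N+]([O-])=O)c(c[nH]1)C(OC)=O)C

B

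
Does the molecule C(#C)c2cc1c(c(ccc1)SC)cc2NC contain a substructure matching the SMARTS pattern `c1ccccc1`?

Yes

The pattern c1ccccc1 describes six aromatic carbons in a ring — a benzene ring.
The required atom environment is present in the molecule, so the pattern matches.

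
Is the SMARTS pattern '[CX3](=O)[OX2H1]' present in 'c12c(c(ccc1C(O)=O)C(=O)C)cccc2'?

Yes

The pattern [CX3](=O)[OX2H1] describes an sp2 carbon double-bonded to O and single-bonded to an -OH oxygen — a carboxylic acid.
The molecule carries a carboxylic acid group (-C(=O)OH), whose atoms satisfy every constraint of the query, so the pattern matches.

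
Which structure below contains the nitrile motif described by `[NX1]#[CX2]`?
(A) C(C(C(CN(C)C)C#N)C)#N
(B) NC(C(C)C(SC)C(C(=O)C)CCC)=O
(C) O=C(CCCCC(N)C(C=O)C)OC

A

[NX1]#[CX2] describes a nitrogen triple-bonded to a two-connected carbon (a nitrile).
(A) contains a nitrile (-C#N), which satisfies every atom and bond constraint.
(B) has a primary amide (-C(=O)NH2) but the nitrogen is NX3, not NX1.
(C) has a primary amino group (-NH2) but the nitrogen is NX3 (three connections), not NX1 triple-bonded.
So the answer is (A).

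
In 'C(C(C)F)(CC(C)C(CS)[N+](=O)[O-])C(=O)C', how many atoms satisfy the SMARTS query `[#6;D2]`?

The query [#6;D2] means: any carbon bonded to exactly two heavy atoms.
Check the 16 heavy atoms by environment: 3× C (D1) → no; 5× C (D3) → no; 2× C (D2) → match; 1× N (charge +1, D3) → no; 1× O (charge -1, D1) → no; 2× O (D1) → no; 1× S (D1) → no; 1× F (D1) → no.
That gives 2 matching atoms.

2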